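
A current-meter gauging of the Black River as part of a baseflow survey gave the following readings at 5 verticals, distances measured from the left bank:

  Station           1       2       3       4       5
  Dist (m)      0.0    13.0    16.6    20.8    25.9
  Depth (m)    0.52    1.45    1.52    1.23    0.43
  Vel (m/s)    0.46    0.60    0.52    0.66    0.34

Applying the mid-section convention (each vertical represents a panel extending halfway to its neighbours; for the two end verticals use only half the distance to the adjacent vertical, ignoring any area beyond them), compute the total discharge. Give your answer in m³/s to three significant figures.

16.0 m³/s

w_1 = (13.0 − 0.0)/2 = 6.5 m; q_1 = 0.46 × 0.52 × 6.5 = 1.555 m³/s
w_2 = (16.6 − 0.0)/2 = 8.3 m; q_2 = 0.60 × 1.45 × 8.3 = 7.221 m³/s
w_3 = (20.8 − 13.0)/2 = 3.9 m; q_3 = 0.52 × 1.52 × 3.9 = 3.083 m³/s
w_4 = (25.9 − 16.6)/2 = 4.65 m; q_4 = 0.66 × 1.23 × 4.65 = 3.775 m³/s
w_5 = (25.9 − 20.8)/2 = 2.55 m; q_5 = 0.34 × 0.43 × 2.55 = 0.3728 m³/s
Q = Σ qᵢ = 16.01 m³/s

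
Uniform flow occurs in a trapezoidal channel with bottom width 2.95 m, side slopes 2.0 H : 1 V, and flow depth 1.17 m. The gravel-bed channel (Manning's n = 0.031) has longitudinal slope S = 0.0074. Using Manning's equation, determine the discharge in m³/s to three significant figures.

A = (b + z·y)·y = (2.95 + 2.0×1.17)×1.17 = 6.189 m²
P = b + 2y√(1+z²) = 2.95 + 2×1.17×√(1+2.0²) = 8.182 m
R = A/P = 6.189/8.182 = 0.7564 m
Q = (1/n)·A·R^(2/3)·S^(1/2) = (1/0.031) × 6.189 × 0.7564^(2/3) × 0.0074^(1/2) = 14.26 m³/s

14.3 m³/s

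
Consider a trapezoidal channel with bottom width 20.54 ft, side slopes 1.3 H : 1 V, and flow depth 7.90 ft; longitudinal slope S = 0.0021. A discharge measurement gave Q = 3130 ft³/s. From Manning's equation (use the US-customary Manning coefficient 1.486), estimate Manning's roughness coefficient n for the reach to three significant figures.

0.0160

A = (b + z·y)·y = (20.54 + 1.3×7.90)×7.90 = 243.4 ft²
P = b + 2y√(1+z²) = 20.54 + 2×7.90×√(1+1.3²) = 46.45 ft
R = A/P = 243.4/46.45 = 5.240 ft
n = (1.486/Q)·A·R^(2/3)·S^(1/2) = (1.486/3130) × 243.4 × 3.017 × 0.04583 = 0.01597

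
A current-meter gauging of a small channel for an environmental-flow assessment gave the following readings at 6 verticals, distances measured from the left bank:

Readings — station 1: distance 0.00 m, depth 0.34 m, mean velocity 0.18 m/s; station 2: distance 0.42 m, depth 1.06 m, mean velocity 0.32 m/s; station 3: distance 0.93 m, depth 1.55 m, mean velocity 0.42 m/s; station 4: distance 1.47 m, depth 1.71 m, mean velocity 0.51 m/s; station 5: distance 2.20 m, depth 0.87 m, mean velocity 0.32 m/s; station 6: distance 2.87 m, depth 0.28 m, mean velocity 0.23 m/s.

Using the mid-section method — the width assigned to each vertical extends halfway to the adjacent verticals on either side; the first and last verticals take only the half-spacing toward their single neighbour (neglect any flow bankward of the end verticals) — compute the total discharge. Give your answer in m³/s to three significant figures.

w_1 = (0.42 − 0.00)/2 = 0.21 m; q_1 = 0.18 × 0.34 × 0.21 = 0.01285 m³/s
w_2 = (0.93 − 0.00)/2 = 0.465 m; q_2 = 0.32 × 1.06 × 0.465 = 0.1577 m³/s
w_3 = (1.47 − 0.42)/2 = 0.525 m; q_3 = 0.42 × 1.55 × 0.525 = 0.3418 m³/s
w_4 = (2.20 − 0.93)/2 = 0.635 m; q_4 = 0.51 × 1.71 × 0.635 = 0.5538 m³/s
w_5 = (2.87 − 1.47)/2 = 0.7 m; q_5 = 0.32 × 0.87 × 0.7 = 0.1949 m³/s
w_6 = (2.87 − 2.20)/2 = 0.335 m; q_6 = 0.23 × 0.28 × 0.335 = 0.02157 m³/s
Q = Σ qᵢ = 1.283 m³/s

1.28 m³/s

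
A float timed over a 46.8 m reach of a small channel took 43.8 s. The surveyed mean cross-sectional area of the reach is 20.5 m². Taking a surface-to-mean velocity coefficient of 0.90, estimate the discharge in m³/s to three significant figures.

19.7 m³/s

v_surface = L / t̄ = 46.8 / 43.8 = 1.068 m/s
v_mean = 0.90 × 1.068 = 0.9616 m/s
Q = A × v_mean = 20.5 × 0.9616 = 19.71 m³/s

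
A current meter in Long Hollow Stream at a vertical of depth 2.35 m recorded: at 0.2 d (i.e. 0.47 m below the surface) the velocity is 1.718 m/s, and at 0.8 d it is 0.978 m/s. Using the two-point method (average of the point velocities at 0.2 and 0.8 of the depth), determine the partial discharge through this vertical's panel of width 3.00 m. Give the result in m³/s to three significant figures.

v̄ = (1.718 + 0.978) / 2 = 1.348 m/s
q = v̄ × d × w = 1.348 × 2.35 × 3.00 = 9.503 m³/s

9.50 m³/s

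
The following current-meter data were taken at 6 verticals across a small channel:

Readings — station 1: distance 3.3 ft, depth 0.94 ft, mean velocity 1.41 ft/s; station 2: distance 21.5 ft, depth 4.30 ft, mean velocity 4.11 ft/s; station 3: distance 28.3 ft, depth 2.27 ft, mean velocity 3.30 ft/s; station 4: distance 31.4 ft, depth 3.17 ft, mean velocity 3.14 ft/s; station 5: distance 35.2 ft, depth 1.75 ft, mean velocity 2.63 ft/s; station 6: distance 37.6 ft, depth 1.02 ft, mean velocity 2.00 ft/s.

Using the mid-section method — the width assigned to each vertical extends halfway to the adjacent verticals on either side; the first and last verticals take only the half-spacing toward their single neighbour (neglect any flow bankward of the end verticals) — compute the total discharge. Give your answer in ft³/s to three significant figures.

321 ft³/s

w_1 = (21.5 − 3.3)/2 = 9.1 ft; q_1 = 1.41 × 0.94 × 9.1 = 12.06 ft³/s
w_2 = (28.3 − 3.3)/2 = 12.5 ft; q_2 = 4.11 × 4.30 × 12.5 = 220.9 ft³/s
w_3 = (31.4 − 21.5)/2 = 4.95 ft; q_3 = 3.30 × 2.27 × 4.95 = 37.08 ft³/s
w_4 = (35.2 − 28.3)/2 = 3.45 ft; q_4 = 3.14 × 3.17 × 3.45 = 34.34 ft³/s
w_5 = (37.6 − 31.4)/2 = 3.1 ft; q_5 = 2.63 × 1.75 × 3.1 = 14.27 ft³/s
w_6 = (37.6 − 35.2)/2 = 1.2 ft; q_6 = 2.00 × 1.02 × 1.2 = 2.448 ft³/s
Q = Σ qᵢ = 321.1 ft³/s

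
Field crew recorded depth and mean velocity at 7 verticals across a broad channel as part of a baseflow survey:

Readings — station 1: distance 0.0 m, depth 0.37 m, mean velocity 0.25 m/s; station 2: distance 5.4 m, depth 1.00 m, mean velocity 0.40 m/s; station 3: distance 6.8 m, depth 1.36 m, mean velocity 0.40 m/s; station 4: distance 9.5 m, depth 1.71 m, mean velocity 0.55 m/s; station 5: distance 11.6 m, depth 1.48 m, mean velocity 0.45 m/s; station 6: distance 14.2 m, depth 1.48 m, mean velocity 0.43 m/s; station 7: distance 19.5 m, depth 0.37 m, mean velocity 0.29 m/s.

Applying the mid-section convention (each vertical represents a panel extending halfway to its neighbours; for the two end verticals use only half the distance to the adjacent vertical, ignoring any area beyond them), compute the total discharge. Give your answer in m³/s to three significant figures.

w_1 = (5.4 − 0.0)/2 = 2.7 m; q_1 = 0.25 × 0.37 × 2.7 = 0.2498 m³/s
w_2 = (6.8 − 0.0)/2 = 3.4 m; q_2 = 0.40 × 1.00 × 3.4 = 1.360 m³/s
w_3 = (9.5 − 5.4)/2 = 2.05 m; q_3 = 0.40 × 1.36 × 2.05 = 1.115 m³/s
w_4 = (11.6 − 6.8)/2 = 2.4 m; q_4 = 0.55 × 1.71 × 2.4 = 2.257 m³/s
w_5 = (14.2 − 9.5)/2 = 2.35 m; q_5 = 0.45 × 1.48 × 2.35 = 1.565 m³/s
w_6 = (19.5 − 11.6)/2 = 3.95 m; q_6 = 0.43 × 1.48 × 3.95 = 2.514 m³/s
w_7 = (19.5 − 14.2)/2 = 2.65 m; q_7 = 0.29 × 0.37 × 2.65 = 0.2843 m³/s
Q = Σ qᵢ = 9.345 m³/s

9.35 m³/s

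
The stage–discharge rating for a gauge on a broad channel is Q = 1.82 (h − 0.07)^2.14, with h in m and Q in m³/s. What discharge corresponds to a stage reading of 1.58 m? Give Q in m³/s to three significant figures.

Q = 1.82 × (1.58 − 0.07)^2.14 = 1.82 × 1.51^2.14 = 4.396 m³/s

4.40 m³/s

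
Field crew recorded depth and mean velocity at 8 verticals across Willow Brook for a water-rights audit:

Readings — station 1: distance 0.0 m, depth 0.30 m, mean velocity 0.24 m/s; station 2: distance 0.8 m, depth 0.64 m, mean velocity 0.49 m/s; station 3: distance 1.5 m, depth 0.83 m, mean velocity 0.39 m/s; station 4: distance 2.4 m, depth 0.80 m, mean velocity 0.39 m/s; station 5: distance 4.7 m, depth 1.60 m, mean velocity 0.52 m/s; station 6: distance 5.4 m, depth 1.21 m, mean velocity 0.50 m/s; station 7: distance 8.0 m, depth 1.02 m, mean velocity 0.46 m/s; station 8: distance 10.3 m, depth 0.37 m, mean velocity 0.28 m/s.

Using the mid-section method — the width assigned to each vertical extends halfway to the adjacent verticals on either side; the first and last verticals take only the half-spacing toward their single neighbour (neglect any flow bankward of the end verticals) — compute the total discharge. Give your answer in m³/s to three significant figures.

4.54 m³/s

w_1 = (0.8 − 0.0)/2 = 0.4 m; q_1 = 0.24 × 0.30 × 0.4 = 0.02880 m³/s
w_2 = (1.5 − 0.0)/2 = 0.75 m; q_2 = 0.49 × 0.64 × 0.75 = 0.2352 m³/s
w_3 = (2.4 − 0.8)/2 = 0.8 m; q_3 = 0.39 × 0.83 × 0.8 = 0.2590 m³/s
w_4 = (4.7 − 1.5)/2 = 1.6 m; q_4 = 0.39 × 0.80 × 1.6 = 0.4992 m³/s
w_5 = (5.4 − 2.4)/2 = 1.5 m; q_5 = 0.52 × 1.60 × 1.5 = 1.248 m³/s
w_6 = (8.0 − 4.7)/2 = 1.65 m; q_6 = 0.50 × 1.21 × 1.65 = 0.9983 m³/s
w_7 = (10.3 − 5.4)/2 = 2.45 m; q_7 = 0.46 × 1.02 × 2.45 = 1.150 m³/s
w_8 = (10.3 − 8.0)/2 = 1.15 m; q_8 = 0.28 × 0.37 × 1.15 = 0.1191 m³/s
Q = Σ qᵢ = 4.537 m³/s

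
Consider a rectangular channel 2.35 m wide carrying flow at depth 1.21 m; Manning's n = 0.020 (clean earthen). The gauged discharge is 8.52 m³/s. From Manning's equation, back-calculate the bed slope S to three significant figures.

0.00716

A = b·y = 2.35 × 1.21 = 2.844 m²
P = b + 2y = 2.35 + 2×1.21 = 4.770 m
R = A/P = 2.844/4.770 = 0.5961 m
S = (Q·n / (1·A·R^(2/3)))² = (8.52×0.020 / (1×2.844×0.7083))² = 0.007158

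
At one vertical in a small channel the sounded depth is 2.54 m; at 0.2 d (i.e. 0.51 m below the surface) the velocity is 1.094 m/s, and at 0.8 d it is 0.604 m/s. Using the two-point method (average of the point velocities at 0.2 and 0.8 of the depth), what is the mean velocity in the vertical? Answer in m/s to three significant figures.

v̄ = (1.094 + 0.604) / 2 = 0.8490 m/s

0.849 m/s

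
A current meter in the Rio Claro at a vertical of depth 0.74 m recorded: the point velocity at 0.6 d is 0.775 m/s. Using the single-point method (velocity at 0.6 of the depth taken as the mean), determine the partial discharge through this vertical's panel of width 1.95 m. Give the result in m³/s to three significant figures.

1.12 m³/s

v̄ = v₀.₆ = 0.775 m/s
q = v̄ × d × w = 0.7750 × 0.74 × 1.95 = 1.118 m³/s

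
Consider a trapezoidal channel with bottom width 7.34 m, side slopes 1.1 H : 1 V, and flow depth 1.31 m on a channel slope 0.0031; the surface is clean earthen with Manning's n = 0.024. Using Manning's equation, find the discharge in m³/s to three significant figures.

27.1 m³/s

A = (b + z·y)·y = (7.34 + 1.1×1.31)×1.31 = 11.50 m²
P = b + 2y√(1+z²) = 7.34 + 2×1.31×√(1+1.1²) = 11.23 m
R = A/P = 11.50/11.23 = 1.024 m
Q = (1/n)·A·R^(2/3)·S^(1/2) = (1/0.024) × 11.50 × 1.024^(2/3) × 0.0031^(1/2) = 27.11 m³/s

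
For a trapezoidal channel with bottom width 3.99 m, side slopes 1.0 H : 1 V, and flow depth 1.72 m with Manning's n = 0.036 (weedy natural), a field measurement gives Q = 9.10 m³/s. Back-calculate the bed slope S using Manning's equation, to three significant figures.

A = (b + z·y)·y = (3.99 + 1.0×1.72)×1.72 = 9.821 m²
P = b + 2y√(1+z²) = 3.99 + 2×1.72×√(1+1.0²) = 8.855 m
R = A/P = 9.821/8.855 = 1.109 m
S = (Q·n / (1·A·R^(2/3)))² = (9.10×0.036 / (1×9.821×1.071))² = 0.0009691

0.000969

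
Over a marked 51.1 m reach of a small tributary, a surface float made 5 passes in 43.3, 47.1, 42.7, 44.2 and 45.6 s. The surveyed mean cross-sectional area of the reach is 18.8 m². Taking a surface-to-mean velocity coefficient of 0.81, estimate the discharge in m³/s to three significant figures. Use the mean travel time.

t̄ = (43.3 + 47.1 + 42.7 + 44.2 + 45.6) / 5 = 44.58 s
v_surface = L / t̄ = 51.1 / 44.58 = 1.146 m/s
v_mean = 0.81 × 1.146 = 0.9285 m/s
Q = A × v_mean = 18.8 × 0.9285 = 17.46 m³/s

17.5 m³/s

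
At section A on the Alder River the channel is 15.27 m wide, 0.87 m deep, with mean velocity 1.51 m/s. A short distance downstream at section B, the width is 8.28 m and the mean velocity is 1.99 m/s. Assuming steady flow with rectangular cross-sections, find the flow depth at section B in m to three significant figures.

Q = A₁V₁ = (15.27×0.87) × 1.51 = 20.06 m³/s
d₂ = Q/(b₂ V₂) = 20.06/(8.28×1.99) = 1.217 m

1.22 m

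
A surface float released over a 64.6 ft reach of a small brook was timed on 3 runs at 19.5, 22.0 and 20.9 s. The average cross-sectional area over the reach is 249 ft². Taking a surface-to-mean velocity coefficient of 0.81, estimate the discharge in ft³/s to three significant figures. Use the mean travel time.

t̄ = (19.5 + 22.0 + 20.9) / 3 = 20.8 s
v_surface = L / t̄ = 64.6 / 20.8 = 3.106 ft/s
v_mean = 0.81 × 3.106 = 2.516 ft/s
Q = A × v_mean = 249 × 2.516 = 626.4 ft³/s

626 ft³/s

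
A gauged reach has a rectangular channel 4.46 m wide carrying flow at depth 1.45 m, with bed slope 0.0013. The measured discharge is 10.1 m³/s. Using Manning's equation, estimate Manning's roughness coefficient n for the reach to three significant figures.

0.0212

A = b·y = 4.46 × 1.45 = 6.467 m²
P = b + 2y = 4.46 + 2×1.45 = 7.360 m
R = A/P = 6.467/7.360 = 0.8787 m
n = (1/Q)·A·R^(2/3)·S^(1/2) = (1/10.1) × 6.467 × 0.9174 × 0.03606 = 0.02118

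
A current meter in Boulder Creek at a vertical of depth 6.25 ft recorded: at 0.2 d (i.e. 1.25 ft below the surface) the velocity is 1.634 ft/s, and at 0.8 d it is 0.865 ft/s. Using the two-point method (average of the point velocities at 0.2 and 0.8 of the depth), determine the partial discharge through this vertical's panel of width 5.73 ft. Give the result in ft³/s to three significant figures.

v̄ = (1.634 + 0.865) / 2 = 1.250 ft/s
q = v̄ × d × w = 1.250 × 6.25 × 5.73 = 44.75 ft³/s

44.7 ft³/s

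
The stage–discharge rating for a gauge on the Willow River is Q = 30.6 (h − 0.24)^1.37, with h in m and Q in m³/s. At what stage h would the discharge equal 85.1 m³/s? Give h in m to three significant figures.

2.35 m

h − h₀ = (Q/C)^(1/b) = (85.1/30.6)^(1/1.37) = 2.110 m
h = 0.24 + 2.110 = 2.350 m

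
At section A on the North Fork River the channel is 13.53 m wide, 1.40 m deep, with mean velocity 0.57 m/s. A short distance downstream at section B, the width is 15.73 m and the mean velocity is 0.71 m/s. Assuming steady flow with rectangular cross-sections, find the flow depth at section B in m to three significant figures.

Q = A₁V₁ = (13.53×1.40) × 0.57 = 10.80 m³/s
d₂ = Q/(b₂ V₂) = 10.80/(15.73×0.71) = 0.9667 m

0.967 m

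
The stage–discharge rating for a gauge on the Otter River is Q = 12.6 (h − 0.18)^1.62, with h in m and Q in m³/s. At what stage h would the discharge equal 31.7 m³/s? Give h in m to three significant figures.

1.95 m

h − h₀ = (Q/C)^(1/b) = (31.7/12.6)^(1/1.62) = 1.767 m
h = 0.18 + 1.767 = 1.947 m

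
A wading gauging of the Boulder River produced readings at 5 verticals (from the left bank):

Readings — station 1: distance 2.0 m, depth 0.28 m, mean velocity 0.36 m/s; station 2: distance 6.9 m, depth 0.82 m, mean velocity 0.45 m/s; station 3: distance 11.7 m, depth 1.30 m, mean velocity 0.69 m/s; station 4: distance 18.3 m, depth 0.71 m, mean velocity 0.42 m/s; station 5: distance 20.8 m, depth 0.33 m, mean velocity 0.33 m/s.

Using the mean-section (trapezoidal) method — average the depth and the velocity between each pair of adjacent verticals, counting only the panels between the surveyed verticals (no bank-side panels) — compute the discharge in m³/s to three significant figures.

8.16 m³/s

Panel 1-2: Δb = 4.9 m, d̄ = (0.28+0.82)/2 = 0.55, v̄ = (0.36+0.45)/2 = 0.405 → q = 4.9×0.55×0.405 = 1.091 m³/s
Panel 2-3: Δb = 4.8 m, d̄ = (0.82+1.30)/2 = 1.06, v̄ = (0.45+0.69)/2 = 0.57 → q = 4.8×1.06×0.57 = 2.900 m³/s
Panel 3-4: Δb = 6.6 m, d̄ = (1.30+0.71)/2 = 1.005, v̄ = (0.69+0.42)/2 = 0.555 → q = 6.6×1.005×0.555 = 3.681 m³/s
Panel 4-5: Δb = 2.5 m, d̄ = (0.71+0.33)/2 = 0.52, v̄ = (0.42+0.33)/2 = 0.375 → q = 2.5×0.52×0.375 = 0.4875 m³/s
Q = Σ q = 8.160 m³/s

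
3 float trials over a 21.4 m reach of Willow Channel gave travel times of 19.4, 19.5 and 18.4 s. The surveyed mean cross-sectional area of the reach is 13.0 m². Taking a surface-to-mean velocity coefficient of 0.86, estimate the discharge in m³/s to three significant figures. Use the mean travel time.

t̄ = (19.4 + 19.5 + 18.4) / 3 = 19.1 s
v_surface = L / t̄ = 21.4 / 19.1 = 1.120 m/s
v_mean = 0.86 × 1.120 = 0.9636 m/s
Q = A × v_mean = 13.0 × 0.9636 = 12.53 m³/s

12.5 m³/s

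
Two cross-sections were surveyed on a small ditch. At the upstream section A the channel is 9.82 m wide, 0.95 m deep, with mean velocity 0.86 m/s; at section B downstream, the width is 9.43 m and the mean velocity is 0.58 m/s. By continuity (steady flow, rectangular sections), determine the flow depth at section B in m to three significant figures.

1.47 m

Q = A₁V₁ = (9.82×0.95) × 0.86 = 8.023 m³/s
d₂ = Q/(b₂ V₂) = 8.023/(9.43×0.58) = 1.467 m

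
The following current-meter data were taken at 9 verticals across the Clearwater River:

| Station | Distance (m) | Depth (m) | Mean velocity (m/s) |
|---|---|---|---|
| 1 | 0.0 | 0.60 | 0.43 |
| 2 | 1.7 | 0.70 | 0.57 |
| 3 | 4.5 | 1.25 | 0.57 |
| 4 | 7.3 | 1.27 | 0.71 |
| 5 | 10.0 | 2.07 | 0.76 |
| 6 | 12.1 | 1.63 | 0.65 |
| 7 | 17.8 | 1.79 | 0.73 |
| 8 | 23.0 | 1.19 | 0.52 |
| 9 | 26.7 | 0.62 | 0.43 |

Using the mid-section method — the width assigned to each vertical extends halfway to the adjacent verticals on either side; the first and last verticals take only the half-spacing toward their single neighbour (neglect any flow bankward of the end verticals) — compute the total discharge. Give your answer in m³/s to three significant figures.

w_1 = (1.7 − 0.0)/2 = 0.85 m; q_1 = 0.43 × 0.60 × 0.85 = 0.2193 m³/s
w_2 = (4.5 − 0.0)/2 = 2.25 m; q_2 = 0.57 × 0.70 × 2.25 = 0.8978 m³/s
w_3 = (7.3 − 1.7)/2 = 2.8 m; q_3 = 0.57 × 1.25 × 2.8 = 1.995 m³/s
w_4 = (10.0 − 4.5)/2 = 2.75 m; q_4 = 0.71 × 1.27 × 2.75 = 2.480 m³/s
w_5 = (12.1 − 7.3)/2 = 2.4 m; q_5 = 0.76 × 2.07 × 2.4 = 3.776 m³/s
w_6 = (17.8 − 10.0)/2 = 3.9 m; q_6 = 0.65 × 1.63 × 3.9 = 4.132 m³/s
w_7 = (23.0 − 12.1)/2 = 5.45 m; q_7 = 0.73 × 1.79 × 5.45 = 7.122 m³/s
w_8 = (26.7 − 17.8)/2 = 4.45 m; q_8 = 0.52 × 1.19 × 4.45 = 2.754 m³/s
w_9 = (26.7 − 23.0)/2 = 1.85 m; q_9 = 0.43 × 0.62 × 1.85 = 0.4932 m³/s
Q = Σ qᵢ = 23.87 m³/s

23.9 m³/s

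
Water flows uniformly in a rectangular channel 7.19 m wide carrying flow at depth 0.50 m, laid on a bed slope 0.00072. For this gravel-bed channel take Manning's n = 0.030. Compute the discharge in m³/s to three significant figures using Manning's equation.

1.86 m³/s

A = b·y = 7.19 × 0.50 = 3.595 m²
P = b + 2y = 7.19 + 2×0.50 = 8.190 m
R = A/P = 3.595/8.190 = 0.4389 m
Q = (1/n)·A·R^(2/3)·S^(1/2) = (1/0.030) × 3.595 × 0.4389^(2/3) × 0.00072^(1/2) = 1.857 m³/s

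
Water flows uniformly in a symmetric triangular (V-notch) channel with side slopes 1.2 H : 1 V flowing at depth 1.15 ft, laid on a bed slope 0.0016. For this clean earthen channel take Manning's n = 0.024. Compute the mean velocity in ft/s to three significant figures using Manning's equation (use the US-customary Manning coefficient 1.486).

1.44 ft/s

A = z·y² = 1.2×1.15² = 1.587 ft²
P = 2y√(1+z²) = 2×1.15×√(1+1.2²) = 3.593 ft
R = A/P = 1.587/3.593 = 0.4417 ft
Q = (1.486/n)·A·R^(2/3)·S^(1/2) = (1.486/0.024) × 1.587 × 0.4417^(2/3) × 0.0016^(1/2) = 2.280 ft³/s
V = Q/A = 2.280/1.587 = 1.436 ft/s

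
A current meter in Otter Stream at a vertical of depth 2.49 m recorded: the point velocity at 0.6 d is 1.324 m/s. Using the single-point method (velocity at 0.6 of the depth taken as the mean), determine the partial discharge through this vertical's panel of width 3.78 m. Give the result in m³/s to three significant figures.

12.5 m³/s

v̄ = v₀.₆ = 1.324 m/s
q = v̄ × d × w = 1.324 × 2.49 × 3.78 = 12.46 m³/s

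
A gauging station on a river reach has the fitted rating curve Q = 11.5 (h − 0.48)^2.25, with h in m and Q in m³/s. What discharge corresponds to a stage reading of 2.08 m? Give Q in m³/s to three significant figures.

33.1 m³/s

Q = 11.5 × (2.08 − 0.48)^2.25 = 11.5 × 1.6^2.25 = 33.11 m³/s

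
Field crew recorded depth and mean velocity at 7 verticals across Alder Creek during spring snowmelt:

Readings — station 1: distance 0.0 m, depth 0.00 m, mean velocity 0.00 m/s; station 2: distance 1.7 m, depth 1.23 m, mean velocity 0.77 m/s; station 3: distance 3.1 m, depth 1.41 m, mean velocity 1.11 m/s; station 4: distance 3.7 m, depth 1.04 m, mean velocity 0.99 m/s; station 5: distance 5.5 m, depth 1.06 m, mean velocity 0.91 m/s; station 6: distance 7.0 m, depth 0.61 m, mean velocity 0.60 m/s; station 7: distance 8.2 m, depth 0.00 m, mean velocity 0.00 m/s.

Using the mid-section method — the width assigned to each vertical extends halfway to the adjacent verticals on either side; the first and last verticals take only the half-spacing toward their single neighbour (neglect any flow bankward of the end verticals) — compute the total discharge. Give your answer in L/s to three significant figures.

w_2 = (3.1 − 0.0)/2 = 1.55 m; q_2 = 0.77 × 1.23 × 1.55 = 1.468 m³/s
w_3 = (3.7 − 1.7)/2 = 1 m; q_3 = 1.11 × 1.41 × 1 = 1.565 m³/s
w_4 = (5.5 − 3.1)/2 = 1.2 m; q_4 = 0.99 × 1.04 × 1.2 = 1.236 m³/s
w_5 = (7.0 − 3.7)/2 = 1.65 m; q_5 = 0.91 × 1.06 × 1.65 = 1.592 m³/s
w_6 = (8.2 − 5.5)/2 = 1.35 m; q_6 = 0.60 × 0.61 × 1.35 = 0.4941 m³/s
Stations 1, 7 contribute zero (depth or velocity is 0).
Q = Σ qᵢ = 6.354 m³/s
= 6.354 × 1000 = 6354 L/s

6350 L/s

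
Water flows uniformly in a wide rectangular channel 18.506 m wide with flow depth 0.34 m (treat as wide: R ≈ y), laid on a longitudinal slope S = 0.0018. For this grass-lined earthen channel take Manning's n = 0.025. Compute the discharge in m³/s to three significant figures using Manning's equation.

5.20 m³/s

A = b·y = 18.506 × 0.34 = 6.292 m²
Wide channel: R ≈ y = 0.34 m
Q = (1/n)·A·R^(2/3)·S^(1/2) = (1/0.025) × 6.292 × 0.3400^(2/3) × 0.0018^(1/2) = 5.202 m³/s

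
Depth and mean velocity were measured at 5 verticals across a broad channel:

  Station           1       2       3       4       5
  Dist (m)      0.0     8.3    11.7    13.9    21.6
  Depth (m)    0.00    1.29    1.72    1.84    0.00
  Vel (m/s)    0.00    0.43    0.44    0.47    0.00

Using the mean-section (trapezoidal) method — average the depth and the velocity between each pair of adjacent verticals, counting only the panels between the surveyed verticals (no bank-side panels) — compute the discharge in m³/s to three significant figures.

6.82 m³/s

Panel 1-2: Δb = 8.3 m, d̄ = (0.00+1.29)/2 = 0.645, v̄ = (0.00+0.43)/2 = 0.215 → q = 8.3×0.645×0.215 = 1.151 m³/s
Panel 2-3: Δb = 3.4 m, d̄ = (1.29+1.72)/2 = 1.505, v̄ = (0.43+0.44)/2 = 0.435 → q = 3.4×1.505×0.435 = 2.226 m³/s
Panel 3-4: Δb = 2.2 m, d̄ = (1.72+1.84)/2 = 1.78, v̄ = (0.44+0.47)/2 = 0.455 → q = 2.2×1.78×0.455 = 1.782 m³/s
Panel 4-5: Δb = 7.7 m, d̄ = (1.84+0.00)/2 = 0.92, v̄ = (0.47+0.00)/2 = 0.235 → q = 7.7×0.92×0.235 = 1.665 m³/s
Q = Σ q = 6.823 m³/s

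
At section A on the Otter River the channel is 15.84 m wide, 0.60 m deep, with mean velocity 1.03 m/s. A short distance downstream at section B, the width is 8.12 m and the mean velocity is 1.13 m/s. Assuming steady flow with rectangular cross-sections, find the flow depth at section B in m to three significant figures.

1.07 m

Q = A₁V₁ = (15.84×0.60) × 1.03 = 9.789 m³/s
d₂ = Q/(b₂ V₂) = 9.789/(8.12×1.13) = 1.067 m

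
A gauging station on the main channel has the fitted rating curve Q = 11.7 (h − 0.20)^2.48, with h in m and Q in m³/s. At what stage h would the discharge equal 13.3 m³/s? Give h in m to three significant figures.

h − h₀ = (Q/C)^(1/b) = (13.3/11.7)^(1/2.48) = 1.053 m
h = 0.20 + 1.053 = 1.253 m

1.25 m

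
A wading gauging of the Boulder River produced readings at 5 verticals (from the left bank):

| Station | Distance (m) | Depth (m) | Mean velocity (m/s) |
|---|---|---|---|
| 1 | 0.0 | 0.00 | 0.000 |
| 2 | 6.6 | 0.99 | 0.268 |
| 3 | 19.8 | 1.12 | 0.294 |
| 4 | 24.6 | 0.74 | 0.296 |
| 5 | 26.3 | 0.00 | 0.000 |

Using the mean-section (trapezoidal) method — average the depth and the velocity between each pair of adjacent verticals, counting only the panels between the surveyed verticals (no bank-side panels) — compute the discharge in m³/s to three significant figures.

Panel 1-2: Δb = 6.6 m, d̄ = (0.00+0.99)/2 = 0.495, v̄ = (0.000+0.268)/2 = 0.134 → q = 6.6×0.495×0.134 = 0.4378 m³/s
Panel 2-3: Δb = 13.2 m, d̄ = (0.99+1.12)/2 = 1.055, v̄ = (0.268+0.294)/2 = 0.281 → q = 13.2×1.055×0.281 = 3.913 m³/s
Panel 3-4: Δb = 4.8 m, d̄ = (1.12+0.74)/2 = 0.93, v̄ = (0.294+0.296)/2 = 0.295 → q = 4.8×0.93×0.295 = 1.317 m³/s
Panel 4-5: Δb = 1.7 m, d̄ = (0.74+0.00)/2 = 0.37, v̄ = (0.296+0.000)/2 = 0.148 → q = 1.7×0.37×0.148 = 0.09309 m³/s
Q = Σ q = 5.761 m³/s

5.76 m³/s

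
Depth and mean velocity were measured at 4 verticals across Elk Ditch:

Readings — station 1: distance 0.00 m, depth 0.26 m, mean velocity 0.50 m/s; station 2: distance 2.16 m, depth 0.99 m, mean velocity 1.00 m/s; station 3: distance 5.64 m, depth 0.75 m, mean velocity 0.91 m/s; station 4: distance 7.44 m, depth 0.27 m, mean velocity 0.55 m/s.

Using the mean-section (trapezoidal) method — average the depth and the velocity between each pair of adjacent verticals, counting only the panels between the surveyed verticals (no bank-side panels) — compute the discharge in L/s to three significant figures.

4570 L/s

Panel 1-2: Δb = 2.16 m, d̄ = (0.26+0.99)/2 = 0.625, v̄ = (0.50+1.00)/2 = 0.75 → q = 2.16×0.625×0.75 = 1.013 m³/s
Panel 2-3: Δb = 3.48 m, d̄ = (0.99+0.75)/2 = 0.87, v̄ = (1.00+0.91)/2 = 0.955 → q = 3.48×0.87×0.955 = 2.891 m³/s
Panel 3-4: Δb = 1.8 m, d̄ = (0.75+0.27)/2 = 0.51, v̄ = (0.91+0.55)/2 = 0.73 → q = 1.8×0.51×0.73 = 0.6701 m³/s
Q = Σ q = 4.574 m³/s
= 4.574 × 1000 = 4574 L/s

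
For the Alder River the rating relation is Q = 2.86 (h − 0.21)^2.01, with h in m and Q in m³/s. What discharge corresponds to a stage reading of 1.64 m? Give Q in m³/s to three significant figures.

Q = 2.86 × (1.64 − 0.21)^2.01 = 2.86 × 1.43^2.01 = 5.869 m³/s

5.87 m³/s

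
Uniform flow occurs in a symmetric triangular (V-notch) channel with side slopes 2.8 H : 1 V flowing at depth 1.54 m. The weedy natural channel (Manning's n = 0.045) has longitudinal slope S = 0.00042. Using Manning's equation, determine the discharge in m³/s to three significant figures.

2.44 m³/s

A = z·y² = 2.8×1.54² = 6.640 m²
P = 2y√(1+z²) = 2×1.54×√(1+2.8²) = 9.157 m
R = A/P = 6.640/9.157 = 0.7251 m
Q = (1/n)·A·R^(2/3)·S^(1/2) = (1/0.045) × 6.640 × 0.7251^(2/3) × 0.00042^(1/2) = 2.441 m³/s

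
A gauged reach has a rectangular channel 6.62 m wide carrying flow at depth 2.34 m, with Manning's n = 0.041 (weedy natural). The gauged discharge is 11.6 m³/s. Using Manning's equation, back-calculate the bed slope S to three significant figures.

0.000619

A = b·y = 6.62 × 2.34 = 15.49 m²
P = b + 2y = 6.62 + 2×2.34 = 11.30 m
R = A/P = 15.49/11.30 = 1.371 m
S = (Q·n / (1·A·R^(2/3)))² = (11.6×0.041 / (1×15.49×1.234))² = 0.0006190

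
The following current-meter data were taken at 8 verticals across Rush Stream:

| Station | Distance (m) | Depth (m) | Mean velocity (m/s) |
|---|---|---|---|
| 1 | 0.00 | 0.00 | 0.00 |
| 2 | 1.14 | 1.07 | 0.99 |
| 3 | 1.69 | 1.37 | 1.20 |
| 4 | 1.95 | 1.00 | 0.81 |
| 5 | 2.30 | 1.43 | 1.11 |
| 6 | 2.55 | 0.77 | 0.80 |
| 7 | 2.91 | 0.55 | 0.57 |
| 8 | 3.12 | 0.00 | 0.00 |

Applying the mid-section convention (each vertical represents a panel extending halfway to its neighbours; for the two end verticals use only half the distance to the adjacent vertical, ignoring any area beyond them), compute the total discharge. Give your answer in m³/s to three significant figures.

2.56 m³/s

w_2 = (1.69 − 0.00)/2 = 0.845 m; q_2 = 0.99 × 1.07 × 0.845 = 0.8951 m³/s
w_3 = (1.95 − 1.14)/2 = 0.405 m; q_3 = 1.20 × 1.37 × 0.405 = 0.6658 m³/s
w_4 = (2.30 − 1.69)/2 = 0.305 m; q_4 = 0.81 × 1.00 × 0.305 = 0.2471 m³/s
w_5 = (2.55 − 1.95)/2 = 0.3 m; q_5 = 1.11 × 1.43 × 0.3 = 0.4762 m³/s
w_6 = (2.91 − 2.30)/2 = 0.305 m; q_6 = 0.80 × 0.77 × 0.305 = 0.1879 m³/s
w_7 = (3.12 − 2.55)/2 = 0.285 m; q_7 = 0.57 × 0.55 × 0.285 = 0.08935 m³/s
Stations 1, 8 contribute zero (depth or velocity is 0).
Q = Σ qᵢ = 2.561 m³/s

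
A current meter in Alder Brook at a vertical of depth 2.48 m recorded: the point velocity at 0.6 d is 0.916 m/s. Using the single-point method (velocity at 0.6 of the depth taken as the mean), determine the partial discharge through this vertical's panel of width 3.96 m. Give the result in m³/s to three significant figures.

v̄ = v₀.₆ = 0.916 m/s
q = v̄ × d × w = 0.9160 × 2.48 × 3.96 = 8.996 m³/s

9.00 m³/s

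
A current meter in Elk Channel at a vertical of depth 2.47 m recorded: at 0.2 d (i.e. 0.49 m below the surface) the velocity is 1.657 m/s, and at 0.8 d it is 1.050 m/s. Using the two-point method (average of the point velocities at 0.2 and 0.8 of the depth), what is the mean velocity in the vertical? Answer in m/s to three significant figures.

1.35 m/s

v̄ = (1.657 + 1.050) / 2 = 1.354 m/s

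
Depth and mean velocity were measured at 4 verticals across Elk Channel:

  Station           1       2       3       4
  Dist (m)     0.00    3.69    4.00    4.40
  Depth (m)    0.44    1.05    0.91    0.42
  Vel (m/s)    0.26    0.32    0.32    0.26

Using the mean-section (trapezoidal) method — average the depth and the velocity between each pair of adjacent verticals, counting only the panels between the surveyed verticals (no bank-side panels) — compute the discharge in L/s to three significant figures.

Panel 1-2: Δb = 3.69 m, d̄ = (0.44+1.05)/2 = 0.745, v̄ = (0.26+0.32)/2 = 0.29 → q = 3.69×0.745×0.29 = 0.7972 m³/s
Panel 2-3: Δb = 0.31 m, d̄ = (1.05+0.91)/2 = 0.98, v̄ = (0.32+0.32)/2 = 0.32 → q = 0.31×0.98×0.32 = 0.09722 m³/s
Panel 3-4: Δb = 0.4 m, d̄ = (0.91+0.42)/2 = 0.665, v̄ = (0.32+0.26)/2 = 0.29 → q = 0.4×0.665×0.29 = 0.07714 m³/s
Q = Σ q = 0.9716 m³/s
= 0.9716 × 1000 = 971.6 L/s

972 L/s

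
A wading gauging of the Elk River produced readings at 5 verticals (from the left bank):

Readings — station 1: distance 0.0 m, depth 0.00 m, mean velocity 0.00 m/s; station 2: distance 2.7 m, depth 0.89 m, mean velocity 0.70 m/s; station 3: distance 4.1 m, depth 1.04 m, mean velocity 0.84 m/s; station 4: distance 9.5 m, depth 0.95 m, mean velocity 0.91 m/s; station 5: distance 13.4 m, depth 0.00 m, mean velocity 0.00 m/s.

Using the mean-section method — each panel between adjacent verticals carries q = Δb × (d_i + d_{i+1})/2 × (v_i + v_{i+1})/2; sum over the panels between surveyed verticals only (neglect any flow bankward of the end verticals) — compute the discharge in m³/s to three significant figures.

7.01 m³/s

Panel 1-2: Δb = 2.7 m, d̄ = (0.00+0.89)/2 = 0.445, v̄ = (0.00+0.70)/2 = 0.35 → q = 2.7×0.445×0.35 = 0.4205 m³/s
Panel 2-3: Δb = 1.4 m, d̄ = (0.89+1.04)/2 = 0.965, v̄ = (0.70+0.84)/2 = 0.77 → q = 1.4×0.965×0.77 = 1.040 m³/s
Panel 3-4: Δb = 5.4 m, d̄ = (1.04+0.95)/2 = 0.995, v̄ = (0.84+0.91)/2 = 0.875 → q = 5.4×0.995×0.875 = 4.701 m³/s
Panel 4-5: Δb = 3.9 m, d̄ = (0.95+0.00)/2 = 0.475, v̄ = (0.91+0.00)/2 = 0.455 → q = 3.9×0.475×0.455 = 0.8429 m³/s
Q = Σ q = 7.005 m³/s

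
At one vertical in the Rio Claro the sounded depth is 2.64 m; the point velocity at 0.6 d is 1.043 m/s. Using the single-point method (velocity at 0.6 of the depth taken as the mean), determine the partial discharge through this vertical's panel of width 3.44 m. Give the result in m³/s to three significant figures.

9.47 m³/s

v̄ = v₀.₆ = 1.043 m/s
q = v̄ × d × w = 1.043 × 2.64 × 3.44 = 9.472 m³/s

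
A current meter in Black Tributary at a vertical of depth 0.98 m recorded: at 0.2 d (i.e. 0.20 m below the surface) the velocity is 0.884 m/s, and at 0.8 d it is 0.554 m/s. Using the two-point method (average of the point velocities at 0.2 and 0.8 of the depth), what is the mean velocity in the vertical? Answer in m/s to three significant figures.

v̄ = (0.884 + 0.554) / 2 = 0.7190 m/s

0.719 m/s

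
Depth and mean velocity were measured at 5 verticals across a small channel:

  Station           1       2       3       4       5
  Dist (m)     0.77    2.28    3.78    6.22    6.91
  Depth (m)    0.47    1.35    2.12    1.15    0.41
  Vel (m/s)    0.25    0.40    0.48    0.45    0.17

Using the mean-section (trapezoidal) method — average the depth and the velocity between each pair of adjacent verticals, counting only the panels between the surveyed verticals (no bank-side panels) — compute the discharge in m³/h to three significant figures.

13000 m³/h

Panel 1-2: Δb = 1.51 m, d̄ = (0.47+1.35)/2 = 0.91, v̄ = (0.25+0.40)/2 = 0.325 → q = 1.51×0.91×0.325 = 0.4466 m³/s
Panel 2-3: Δb = 1.5 m, d̄ = (1.35+2.12)/2 = 1.735, v̄ = (0.40+0.48)/2 = 0.44 → q = 1.5×1.735×0.44 = 1.145 m³/s
Panel 3-4: Δb = 2.44 m, d̄ = (2.12+1.15)/2 = 1.635, v̄ = (0.48+0.45)/2 = 0.465 → q = 2.44×1.635×0.465 = 1.855 m³/s
Panel 4-5: Δb = 0.69 m, d̄ = (1.15+0.41)/2 = 0.78, v̄ = (0.45+0.17)/2 = 0.31 → q = 0.69×0.78×0.31 = 0.1668 m³/s
Q = Σ q = 3.614 m³/s
= 3.614 × 3600 = 13010 m³/h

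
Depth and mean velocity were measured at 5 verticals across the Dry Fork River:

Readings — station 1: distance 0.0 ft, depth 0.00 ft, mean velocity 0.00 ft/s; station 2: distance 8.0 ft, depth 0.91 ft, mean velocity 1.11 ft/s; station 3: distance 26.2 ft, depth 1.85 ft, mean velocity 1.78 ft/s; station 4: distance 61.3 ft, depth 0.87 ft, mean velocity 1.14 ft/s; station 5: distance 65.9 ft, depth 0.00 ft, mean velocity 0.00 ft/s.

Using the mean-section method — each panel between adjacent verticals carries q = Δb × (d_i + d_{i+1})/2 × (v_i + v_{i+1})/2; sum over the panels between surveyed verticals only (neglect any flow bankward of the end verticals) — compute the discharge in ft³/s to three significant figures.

109 ft³/s

Panel 1-2: Δb = 8 ft, d̄ = (0.00+0.91)/2 = 0.455, v̄ = (0.00+1.11)/2 = 0.555 → q = 8×0.455×0.555 = 2.020 ft³/s
Panel 2-3: Δb = 18.2 ft, d̄ = (0.91+1.85)/2 = 1.38, v̄ = (1.11+1.78)/2 = 1.445 → q = 18.2×1.38×1.445 = 36.29 ft³/s
Panel 3-4: Δb = 35.1 ft, d̄ = (1.85+0.87)/2 = 1.36, v̄ = (1.78+1.14)/2 = 1.46 → q = 35.1×1.36×1.46 = 69.69 ft³/s
Panel 4-5: Δb = 4.6 ft, d̄ = (0.87+0.00)/2 = 0.435, v̄ = (1.14+0.00)/2 = 0.57 → q = 4.6×0.435×0.57 = 1.141 ft³/s
Q = Σ q = 109.1 ft³/s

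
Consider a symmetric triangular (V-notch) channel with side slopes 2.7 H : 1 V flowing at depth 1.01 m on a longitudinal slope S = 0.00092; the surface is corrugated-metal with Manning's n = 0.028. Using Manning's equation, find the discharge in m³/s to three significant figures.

1.81 m³/s

A = z·y² = 2.7×1.01² = 2.754 m²
P = 2y√(1+z²) = 2×1.01×√(1+2.7²) = 5.816 m
R = A/P = 2.754/5.816 = 0.4736 m
Q = (1/n)·A·R^(2/3)·S^(1/2) = (1/0.028) × 2.754 × 0.4736^(2/3) × 0.00092^(1/2) = 1.813 m³/s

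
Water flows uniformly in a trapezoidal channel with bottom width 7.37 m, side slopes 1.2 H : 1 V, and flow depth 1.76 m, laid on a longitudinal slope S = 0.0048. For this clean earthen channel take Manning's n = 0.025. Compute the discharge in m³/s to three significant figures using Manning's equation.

55.0 m³/s

A = (b + z·y)·y = (7.37 + 1.2×1.76)×1.76 = 16.69 m²
P = b + 2y√(1+z²) = 7.37 + 2×1.76×√(1+1.2²) = 12.87 m
R = A/P = 16.69/12.87 = 1.297 m
Q = (1/n)·A·R^(2/3)·S^(1/2) = (1/0.025) × 16.69 × 1.297^(2/3) × 0.0048^(1/2) = 55.00 m³/s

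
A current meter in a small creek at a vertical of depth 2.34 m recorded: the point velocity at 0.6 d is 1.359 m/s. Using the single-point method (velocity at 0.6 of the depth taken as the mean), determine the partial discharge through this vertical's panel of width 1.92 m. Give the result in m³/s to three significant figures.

6.11 m³/s

v̄ = v₀.₆ = 1.359 m/s
q = v̄ × d × w = 1.359 × 2.34 × 1.92 = 6.106 m³/s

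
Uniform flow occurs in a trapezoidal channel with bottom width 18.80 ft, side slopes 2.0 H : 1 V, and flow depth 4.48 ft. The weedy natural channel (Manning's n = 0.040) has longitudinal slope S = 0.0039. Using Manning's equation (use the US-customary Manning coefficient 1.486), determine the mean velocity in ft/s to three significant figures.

5.04 ft/s

A = (b + z·y)·y = (18.80 + 2.0×4.48)×4.48 = 124.4 ft²
P = b + 2y√(1+z²) = 18.80 + 2×4.48×√(1+2.0²) = 38.84 ft
R = A/P = 124.4/38.84 = 3.202 ft
Q = (1.486/n)·A·R^(2/3)·S^(1/2) = (1.486/0.040) × 124.4 × 3.202^(2/3) × 0.0039^(1/2) = 626.9 ft³/s
V = Q/A = 626.9/124.4 = 5.040 ft/s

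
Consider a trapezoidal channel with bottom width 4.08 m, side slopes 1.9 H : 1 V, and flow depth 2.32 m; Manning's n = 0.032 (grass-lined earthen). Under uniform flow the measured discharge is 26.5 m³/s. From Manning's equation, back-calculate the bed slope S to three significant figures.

0.00118

A = (b + z·y)·y = (4.08 + 1.9×2.32)×2.32 = 19.69 m²
P = b + 2y√(1+z²) = 4.08 + 2×2.32×√(1+1.9²) = 14.04 m
R = A/P = 19.69/14.04 = 1.402 m
S = (Q·n / (1·A·R^(2/3)))² = (26.5×0.032 / (1×19.69×1.253))² = 0.001181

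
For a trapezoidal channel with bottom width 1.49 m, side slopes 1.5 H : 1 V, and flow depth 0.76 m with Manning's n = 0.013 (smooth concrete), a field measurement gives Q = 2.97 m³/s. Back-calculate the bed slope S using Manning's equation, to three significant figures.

0.00101

A = (b + z·y)·y = (1.49 + 1.5×0.76)×0.76 = 1.999 m²
P = b + 2y√(1+z²) = 1.49 + 2×0.76×√(1+1.5²) = 4.230 m
R = A/P = 1.999/4.230 = 0.4725 m
S = (Q·n / (1·A·R^(2/3)))² = (2.97×0.013 / (1×1.999×0.6066))² = 0.001014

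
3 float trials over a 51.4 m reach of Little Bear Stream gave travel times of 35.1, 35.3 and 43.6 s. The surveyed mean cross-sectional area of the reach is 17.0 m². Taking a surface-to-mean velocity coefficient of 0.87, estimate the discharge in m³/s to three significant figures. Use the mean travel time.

20.0 m³/s

t̄ = (35.1 + 35.3 + 43.6) / 3 = 38 s
v_surface = L / t̄ = 51.4 / 38 = 1.353 m/s
v_mean = 0.87 × 1.353 = 1.177 m/s
Q = A × v_mean = 17.0 × 1.177 = 20.01 m³/s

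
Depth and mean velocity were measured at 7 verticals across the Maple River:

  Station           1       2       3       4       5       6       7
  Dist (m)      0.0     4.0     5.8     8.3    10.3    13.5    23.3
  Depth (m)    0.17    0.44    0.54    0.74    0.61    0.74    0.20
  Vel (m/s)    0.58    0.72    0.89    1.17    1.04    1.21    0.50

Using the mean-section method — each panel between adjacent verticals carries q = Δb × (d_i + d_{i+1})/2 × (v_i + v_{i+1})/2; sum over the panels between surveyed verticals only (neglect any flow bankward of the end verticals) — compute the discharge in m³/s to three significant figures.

Panel 1-2: Δb = 4 m, d̄ = (0.17+0.44)/2 = 0.305, v̄ = (0.58+0.72)/2 = 0.65 → q = 4×0.305×0.65 = 0.7930 m³/s
Panel 2-3: Δb = 1.8 m, d̄ = (0.44+0.54)/2 = 0.49, v̄ = (0.72+0.89)/2 = 0.805 → q = 1.8×0.49×0.805 = 0.7100 m³/s
Panel 3-4: Δb = 2.5 m, d̄ = (0.54+0.74)/2 = 0.64, v̄ = (0.89+1.17)/2 = 1.03 → q = 2.5×0.64×1.03 = 1.648 m³/s
Panel 4-5: Δb = 2 m, d̄ = (0.74+0.61)/2 = 0.675, v̄ = (1.17+1.04)/2 = 1.105 → q = 2×0.675×1.105 = 1.492 m³/s
Panel 5-6: Δb = 3.2 m, d̄ = (0.61+0.74)/2 = 0.675, v̄ = (1.04+1.21)/2 = 1.125 → q = 3.2×0.675×1.125 = 2.430 m³/s
Panel 6-7: Δb = 9.8 m, d̄ = (0.74+0.20)/2 = 0.47, v̄ = (1.21+0.50)/2 = 0.855 → q = 9.8×0.47×0.855 = 3.938 m³/s
Q = Σ q = 11.01 m³/s

11.0 m³/s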